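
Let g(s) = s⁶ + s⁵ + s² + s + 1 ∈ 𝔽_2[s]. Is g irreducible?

Check for roots in 𝔽_2: g(0) = 1; g(1) = 1.
No roots, so no linear factors.
Monic irreducibles of degree 2 over GF(2): s² + s + 1.
None of them divide g (all give nonzero remainder).
Monic irreducibles of degree 3 over GF(2): s³ + s + 1, s³ + s² + 1.
None of them divide g (all give nonzero remainder).
No irreducible factor of degree ≤ 3 exists, so g is irreducible over GF(2).

Yes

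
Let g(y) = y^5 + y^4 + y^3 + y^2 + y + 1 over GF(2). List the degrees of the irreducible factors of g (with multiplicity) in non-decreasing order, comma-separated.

Roots in GF(2): g(0) = 1; g(1) = 0 → root.
Linear factors from roots: (y + 1).
Complete factorization: g(y) = (y + 1)·(y^2 + y + 1)^2.
Factor degrees with multiplicity: 1 + 2 + 2 = 5.

1, 2, 2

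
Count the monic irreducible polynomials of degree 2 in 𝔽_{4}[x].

6

By the necklace-counting formula, N_4(2) = (1/2) Σ_{d|2} μ(2/d)·4^d.
Divisors of 2: 1, 2; μ(2/d) for each: -1, 1.
Σ = − 4^1 + 4^2 = 12.
N = 12/2 = 6.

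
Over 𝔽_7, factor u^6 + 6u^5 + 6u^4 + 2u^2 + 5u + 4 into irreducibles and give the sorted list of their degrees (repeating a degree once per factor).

Write f(u) = u^6 + 6u^5 + 6u^4 + 2u^2 + 5u + 4.
Complete factorization: f(u) = (u^6 + 6u^5 + 6u^4 + 2u^2 + 5u + 4).
Factor degrees with multiplicity: 6 = 6.

6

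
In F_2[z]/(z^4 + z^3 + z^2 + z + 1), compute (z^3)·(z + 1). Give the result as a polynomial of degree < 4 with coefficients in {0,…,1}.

z^2 + z + 1

Multiply in F_2[z]: (z^3)·(z + 1) = z^4 + z^3.
Reduce using z^4 ≡ z^3 + z^2 + z + 1 (mod z^4 + z^3 + z^2 + z + 1).
Reduced: z^2 + z + 1.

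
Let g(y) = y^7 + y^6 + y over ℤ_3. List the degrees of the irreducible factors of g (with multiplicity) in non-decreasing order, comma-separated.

Roots in ℤ_3: g(0) = 0 → root; g(1) = 0 → root; g(2) = 2.
Linear factors from roots: (y), (y + 2).
Complete factorization: g(y) = (y)·(y + 2)·(y^2 + y + 2)·(y^3 + y^2 + 2y + 1).
Factor degrees with multiplicity: 1 + 1 + 2 + 3 = 7.

1, 1, 2, 3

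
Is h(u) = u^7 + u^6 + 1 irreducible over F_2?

Yes

Check for roots in F_2: h(0) = 1; h(1) = 1.
No roots, so no linear factors.
Monic irreducibles of degree 2 over GF(2): u^2 + u + 1.
None of them divide h (all give nonzero remainder).
Monic irreducibles of degree 3 over GF(2): u^3 + u + 1, u^3 + u^2 + 1.
None of them divide h (all give nonzero remainder).
No irreducible factor of degree ≤ 3 exists, so h is irreducible over GF(2).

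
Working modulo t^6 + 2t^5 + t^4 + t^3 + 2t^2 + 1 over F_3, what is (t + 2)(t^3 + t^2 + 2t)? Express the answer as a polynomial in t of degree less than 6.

t^4 + t^2 + t

Multiply in F_3[t]: (t + 2)·(t^3 + t^2 + 2t) = t^4 + t^2 + t.
Reduced: t^4 + t^2 + t.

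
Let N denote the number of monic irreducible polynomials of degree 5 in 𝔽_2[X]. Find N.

Gauss's count: N_{2}(5) = (1/5) Σ_{d|5} μ(5/d)·2^d.
Divisors of 5: 1, 5; μ(5/d) for each: -1, 1.
Σ = − 2^1 + 2^5 = 30.
N = 30/5 = 6.

6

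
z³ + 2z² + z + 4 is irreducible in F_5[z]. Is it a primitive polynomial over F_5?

No

Write f(z) = z³ + 2z² + z + 4.
|GF(5^3)^×| = 5^3 − 1 = 124. Prime factorization: 124 = 2^2·31.
f is primitive ⇔ z has order 124 in GF(5)[z]/(f), i.e. z^(124/q) ≠ 1 for each prime q | 124.
z^(62) mod f = 1
z^(4) mod f = 3z² + 3z + 3.
Since z^(62) = 1, the order of z divides 62 < 124; not primitive.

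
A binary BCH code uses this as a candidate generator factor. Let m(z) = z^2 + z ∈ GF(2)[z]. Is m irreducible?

No

Check for roots in GF(2): m(0) = 0 → root; m(1) = 0 → root.
m(0) = 0, so (z) divides m(z); m is reducible.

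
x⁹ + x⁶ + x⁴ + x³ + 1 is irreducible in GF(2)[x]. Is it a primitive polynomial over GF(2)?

Yes

Write f(x) = x⁹ + x⁶ + x⁴ + x³ + 1.
|GF(2^9)^×| = 2^9 − 1 = 511. Prime factorization: 511 = 7·73.
f is primitive ⇔ x has order 511 in GF(2)[x]/(f), i.e. x^(511/q) ≠ 1 for each prime q | 511.
x^(73) mod f = x⁶ + x³ + x² + 1.
x^(7) mod f = x⁷.
None equal 1, so x has full order 511; f is primitive.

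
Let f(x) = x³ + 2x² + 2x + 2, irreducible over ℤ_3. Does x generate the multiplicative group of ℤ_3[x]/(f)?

No

|GF(3^3)^×| = 3^3 − 1 = 26. Prime factorization: 26 = 2·13.
f is primitive ⇔ x has order 26 in GF(3)[x]/(f), i.e. x^(26/q) ≠ 1 for each prime q | 26.
x^(13) mod f = 1
x^(2) mod f = x².
Since x^(13) = 1, the order of x divides 13 < 26; not primitive.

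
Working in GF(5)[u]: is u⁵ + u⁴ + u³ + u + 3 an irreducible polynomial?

Write h(u) = u⁵ + u⁴ + u³ + u + 3.
Check for roots in GF(5): h(0) = 3; h(1) = 2; h(2) = 1; h(3) = 2; h(4) = 1.
No roots, so no linear factors.
Degree-2 irreducible divisors: test the 10 monic irreducibles of degree 2 over GF(5).
None of them divide h (all give nonzero remainder).
No irreducible factor of degree ≤ 2 exists, so h is irreducible over GF(5).

Yes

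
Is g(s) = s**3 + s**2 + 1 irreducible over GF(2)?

Yes

Check for roots in GF(2): g(0) = 1; g(1) = 1.
No roots. A degree-3 polynomial over a field with no linear factor is irreducible.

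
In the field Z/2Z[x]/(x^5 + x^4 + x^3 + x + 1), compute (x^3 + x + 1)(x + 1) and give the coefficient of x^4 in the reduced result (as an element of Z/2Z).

1

Multiply in Z/2Z[x]: (x^3 + x + 1)·(x + 1) = x^4 + x^3 + x^2 + 1.
Reduced: x^4 + x^3 + x^2 + 1.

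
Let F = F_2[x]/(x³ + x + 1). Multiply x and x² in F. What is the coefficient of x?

Multiply in F_2[x]: (x)·(x²) = x³.
Reduce using x³ ≡ x + 1 (mod x³ + x + 1).
Reduced: x + 1.

1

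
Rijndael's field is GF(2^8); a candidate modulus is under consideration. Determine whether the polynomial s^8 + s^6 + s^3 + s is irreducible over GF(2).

No

Write m(s) = s^8 + s^6 + s^3 + s.
Check for roots in GF(2): m(0) = 0 → root; m(1) = 0 → root.
m(0) = 0, so (s) divides m(s); m is reducible.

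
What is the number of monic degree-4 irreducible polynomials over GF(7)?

588

Gauss's count: N_{7}(4) = (1/4) Σ_{d|4} μ(4/d)·7^d.
Divisors of 4: 1, 2, 4; μ(4/d) for each: 0, -1, 1.
Σ = − 7^2 + 7^4 = 2352.
N = 2352/4 = 588.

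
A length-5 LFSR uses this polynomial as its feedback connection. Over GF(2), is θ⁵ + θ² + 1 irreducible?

Write m(θ) = θ⁵ + θ² + 1.
Check for roots in GF(2): m(0) = 1; m(1) = 1.
No roots, so no linear factors.
Monic irreducibles of degree 2 over GF(2): θ² + θ + 1.
None of them divide m (all give nonzero remainder).
No irreducible factor of degree ≤ 2 exists, so m is irreducible over GF(2).

Yes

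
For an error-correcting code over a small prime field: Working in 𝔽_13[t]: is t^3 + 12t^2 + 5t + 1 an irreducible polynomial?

Yes

Write g(t) = t^3 + 12t^2 + 5t + 1.
Check each element of 𝔽_13 for a root: g(0)=1, g(1)=6, g(2)=2, g(3)=8, g(4)=4, g(5)=9, g(6)=3, g(7)=5, g(8)=8, g(9)=5, g(10)=2, g(11)=5, g(12)=7.
No roots. A degree-3 polynomial over a field with no linear factor is irreducible.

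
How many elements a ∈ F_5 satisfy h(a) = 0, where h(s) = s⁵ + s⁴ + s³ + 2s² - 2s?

2

Evaluate at each of the 5 elements of F_5:
h(0) = 0 → root; h(1) = 3; h(2) = 0 → root; h(3) = 3; h(4) = 3.
Roots: {0, 2}.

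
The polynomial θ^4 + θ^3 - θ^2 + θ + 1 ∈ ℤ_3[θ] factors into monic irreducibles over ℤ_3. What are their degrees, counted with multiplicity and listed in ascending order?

Write f(θ) = θ^4 + θ^3 - θ^2 + θ + 1.
Roots in ℤ_3: f(0) = 1; f(1) = 0 → root; f(2) = 2.
Linear factors from roots: (θ - 1).
Complete factorization: f(θ) = (θ - 1)^2·(θ^2 + 1).
Factor degrees with multiplicity: 1 + 1 + 2 = 4.

1, 1, 2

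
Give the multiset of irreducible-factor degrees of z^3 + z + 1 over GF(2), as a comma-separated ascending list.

3

Write f(z) = z^3 + z + 1.
Roots in GF(2): f(0) = 1; f(1) = 1.
Complete factorization: f(z) = (z^3 + z + 1).
Factor degrees with multiplicity: 3 = 3.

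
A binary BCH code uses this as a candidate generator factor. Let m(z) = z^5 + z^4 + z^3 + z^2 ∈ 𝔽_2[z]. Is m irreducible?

Check for roots in 𝔽_2: m(0) = 0 → root; m(1) = 0 → root.
m(0) = 0, so (z) divides m(z); m is reducible.

No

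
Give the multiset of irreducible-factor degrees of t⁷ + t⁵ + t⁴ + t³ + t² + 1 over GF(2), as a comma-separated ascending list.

1, 2, 2, 2

Write h(t) = t⁷ + t⁵ + t⁴ + t³ + t² + 1.
Roots in GF(2): h(0) = 1; h(1) = 0 → root.
Linear factors from roots: (t + 1).
Complete factorization: h(t) = (t + 1)·(t² + t + 1)^3.
Factor degrees with multiplicity: 1 + 2 + 2 + 2 = 7.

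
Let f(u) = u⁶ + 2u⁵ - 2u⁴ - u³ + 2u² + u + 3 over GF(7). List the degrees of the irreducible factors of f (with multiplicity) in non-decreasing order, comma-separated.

1, 1, 4

Linear factors from roots: (u - 3), (u + 3).
Complete factorization: f(u) = (u + 3)·(u - 3)·(u⁴ + 2u³ + 3u + 2).
Factor degrees with multiplicity: 1 + 1 + 4 = 6.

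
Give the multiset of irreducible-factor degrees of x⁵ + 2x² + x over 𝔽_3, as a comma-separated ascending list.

Write h(x) = x⁵ + 2x² + x.
Roots in 𝔽_3: h(0) = 0 → root; h(1) = 1; h(2) = 0 → root.
Linear factors from roots: (x), (x + 1).
Complete factorization: h(x) = (x)·(x + 1)·(x³ + 2x² + x + 1).
Factor degrees with multiplicity: 1 + 1 + 3 = 5.

1, 1, 3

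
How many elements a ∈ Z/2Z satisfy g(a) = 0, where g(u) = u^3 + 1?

1

Evaluate at each of the 2 elements of Z/2Z:
g(0) = 1; g(1) = 0 → root.
Roots: {1}.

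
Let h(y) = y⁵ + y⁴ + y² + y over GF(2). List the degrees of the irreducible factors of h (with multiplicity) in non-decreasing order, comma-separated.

Roots in GF(2): h(0) = 0 → root; h(1) = 0 → root.
Linear factors from roots: (y), (y + 1).
Complete factorization: h(y) = (y)·(y + 1)^2·(y² + y + 1).
Factor degrees with multiplicity: 1 + 1 + 1 + 2 = 5.

1, 1, 1, 2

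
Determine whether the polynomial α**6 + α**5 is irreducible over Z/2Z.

No

Write f(α) = α**6 + α**5.
Check for roots in Z/2Z: f(0) = 0 → root; f(1) = 0 → root.
f(0) = 0, so (α) divides f(α); f is reducible.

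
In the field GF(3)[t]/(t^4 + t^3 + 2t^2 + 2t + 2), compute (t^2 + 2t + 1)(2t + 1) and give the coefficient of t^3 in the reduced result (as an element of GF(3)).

Multiply in GF(3)[t]: (t^2 + 2t + 1)·(2t + 1) = 2t^3 + 2t^2 + t + 1.
Reduced: 2t^3 + 2t^2 + t + 1.

2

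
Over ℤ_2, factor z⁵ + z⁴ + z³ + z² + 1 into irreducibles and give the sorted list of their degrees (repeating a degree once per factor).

5

Write g(z) = z⁵ + z⁴ + z³ + z² + 1.
Roots in ℤ_2: g(0) = 1; g(1) = 1.
Complete factorization: g(z) = (z⁵ + z⁴ + z³ + z² + 1).
Factor degrees with multiplicity: 5 = 5.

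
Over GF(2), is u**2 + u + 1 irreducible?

Write h(u) = u**2 + u + 1.
Check for roots in GF(2): h(0) = 1; h(1) = 1.
No roots. A degree-2 polynomial over a field with no linear factor is irreducible.

Yes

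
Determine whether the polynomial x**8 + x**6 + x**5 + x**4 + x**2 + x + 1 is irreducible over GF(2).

Write f(x) = x**8 + x**6 + x**5 + x**4 + x**2 + x + 1.
Check for roots in GF(2): f(0) = 1; f(1) = 1.
No roots, so no linear factors.
Monic irreducibles of degree 2 over GF(2): x**2 + x + 1.
None of them divide f (all give nonzero remainder).
Monic irreducibles of degree 3 over GF(2): x**3 + x + 1, x**3 + x**2 + 1.
None of them divide f (all give nonzero remainder).
Monic irreducibles of degree 4 over GF(2): x**4 + x + 1, x**4 + x**3 + 1, x**4 + x**3 + x**2 + x + 1.
None of them divide f (all give nonzero remainder).
No irreducible factor of degree ≤ 4 exists, so f is irreducible over GF(2).

Yes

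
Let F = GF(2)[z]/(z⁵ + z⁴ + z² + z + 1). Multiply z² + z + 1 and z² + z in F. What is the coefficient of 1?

0

Multiply in GF(2)[z]: (z² + z + 1)·(z² + z) = z⁴ + z.
Reduced: z⁴ + z.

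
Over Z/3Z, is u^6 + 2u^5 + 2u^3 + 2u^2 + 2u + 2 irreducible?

Yes

Write g(u) = u^6 + 2u^5 + 2u^3 + 2u^2 + 2u + 2.
Check for roots in Z/3Z: g(0) = 2; g(1) = 2; g(2) = 2.
No roots, so no linear factors.
Monic irreducibles of degree 2 over GF(3): u^2 + 1, u^2 + u + 2, u^2 + 2u + 2.
None of them divide g (all give nonzero remainder).
Degree-3 irreducible divisors: test the 8 monic irreducibles of degree 3 over GF(3).
None of them divide g (all give nonzero remainder).
No irreducible factor of degree ≤ 3 exists, so g is irreducible over GF(3).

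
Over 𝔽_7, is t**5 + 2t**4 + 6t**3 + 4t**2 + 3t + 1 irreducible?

Write m(t) = t**5 + 2t**4 + 6t**3 + 4t**2 + 3t + 1.
Check for roots in 𝔽_7: m(0) = 1; m(1) = 3; m(2) = 2; m(3) = 4; m(4) = 2; m(5) = 5; m(6) = 4.
No roots, so no linear factors.
Degree-2 irreducible divisors: test the 21 monic irreducibles of degree 2 over GF(7).
None of them divide m (all give nonzero remainder).
No irreducible factor of degree ≤ 2 exists, so m is irreducible over GF(7).

Yes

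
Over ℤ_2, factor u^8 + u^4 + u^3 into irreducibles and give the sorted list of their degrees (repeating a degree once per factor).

1, 1, 1, 2, 3

Write f(u) = u^8 + u^4 + u^3.
Roots in ℤ_2: f(0) = 0 → root; f(1) = 1.
Linear factors from roots: (u).
Complete factorization: f(u) = (u)^3·(u^2 + u + 1)·(u^3 + u^2 + 1).
Factor degrees with multiplicity: 1 + 1 + 1 + 2 + 3 = 8.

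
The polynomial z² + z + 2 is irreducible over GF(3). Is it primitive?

Yes

Write f(z) = z² + z + 2.
|GF(3^2)^×| = 3^2 − 1 = 8. Prime factorization: 8 = 2^3.
f is primitive ⇔ z has order 8 in GF(3)[z]/(f), i.e. z^(8/q) ≠ 1 for each prime q | 8.
z^(4) mod f = 2.
None equal 1, so z has full order 8; f is primitive.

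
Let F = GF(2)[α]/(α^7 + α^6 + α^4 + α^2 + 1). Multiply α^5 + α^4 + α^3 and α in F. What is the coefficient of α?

0

Multiply in GF(2)[α]: (α^5 + α^4 + α^3)·(α) = α^6 + α^5 + α^4.
Reduced: α^6 + α^5 + α^4.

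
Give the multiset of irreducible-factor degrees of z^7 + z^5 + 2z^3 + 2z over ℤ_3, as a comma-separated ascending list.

1, 1, 1, 2, 2

Write g(z) = z^7 + z^5 + 2z^3 + 2z.
Roots in ℤ_3: g(0) = 0 → root; g(1) = 0 → root; g(2) = 0 → root.
Linear factors from roots: (z), (z + 2), (z + 1).
Complete factorization: g(z) = (z)·(z + 1)·(z + 2)·(z^2 + 1)^2.
Factor degrees with multiplicity: 1 + 1 + 1 + 2 + 2 = 7.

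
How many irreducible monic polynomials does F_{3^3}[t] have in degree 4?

x^(27^4) − x is the product of all monic irreducibles of degree dividing 4; Möbius inversion gives N = (1/4) Σ μ(4/d)·27^d.
Divisors of 4: 1, 2, 4; μ(4/d) for each: 0, -1, 1.
Σ = − 27^2 + 27^4 = 530712.
N = 530712/4 = 132678.

132678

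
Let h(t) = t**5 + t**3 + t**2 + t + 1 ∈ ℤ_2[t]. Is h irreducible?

Check for roots in ℤ_2: h(0) = 1; h(1) = 1.
No roots, so no linear factors.
Monic irreducibles of degree 2 over GF(2): t**2 + t + 1.
None of them divide h (all give nonzero remainder).
No irreducible factor of degree ≤ 2 exists, so h is irreducible over GF(2).

Yes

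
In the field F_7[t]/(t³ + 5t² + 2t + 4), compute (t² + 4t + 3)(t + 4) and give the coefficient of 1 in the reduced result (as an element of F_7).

Multiply in F_7[t]: (t² + 4t + 3)·(t + 4) = t³ + t² + 5t + 5.
Reduce using t³ ≡ 2t² + 5t + 3 (mod t³ + 5t² + 2t + 4).
Reduced: 3t² + 3t + 1.

1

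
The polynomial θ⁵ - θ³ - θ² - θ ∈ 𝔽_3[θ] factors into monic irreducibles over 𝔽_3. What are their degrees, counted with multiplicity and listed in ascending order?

1, 1, 1, 2

Write g(θ) = θ⁵ - θ³ - θ² - θ.
Roots in 𝔽_3: g(0) = 0 → root; g(1) = 1; g(2) = 0 → root.
Linear factors from roots: (θ), (θ + 1).
Complete factorization: g(θ) = (θ)·(θ + 1)^2·(θ² + θ - 1).
Factor degrees with multiplicity: 1 + 1 + 1 + 2 = 5.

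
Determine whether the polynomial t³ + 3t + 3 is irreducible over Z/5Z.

Yes

Write f(t) = t³ + 3t + 3.
Check for roots in Z/5Z: f(0) = 3; f(1) = 2; f(2) = 2; f(3) = 4; f(4) = 4.
No roots. A degree-3 polynomial over a field with no linear factor is irreducible.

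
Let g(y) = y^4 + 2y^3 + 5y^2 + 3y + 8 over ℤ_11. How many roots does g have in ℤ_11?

Evaluate at each of the 11 elements of ℤ_11:
g(0) = 8; g(1) = 8; g(2) = 0 → root; g(3) = 10; g(4) = 0 → root; g(5) = 0 → root; g(6) = 9; g(7) = 6; g(8) = 5; g(9) = 0 → root; g(10) = 9.
Roots: {2, 4, 5, 9}.

4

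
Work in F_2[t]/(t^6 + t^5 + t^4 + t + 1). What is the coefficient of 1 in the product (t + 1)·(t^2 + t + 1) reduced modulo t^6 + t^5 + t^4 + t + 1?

Multiply in F_2[t]: (t + 1)·(t^2 + t + 1) = t^3 + 1.
Reduced: t^3 + 1.

1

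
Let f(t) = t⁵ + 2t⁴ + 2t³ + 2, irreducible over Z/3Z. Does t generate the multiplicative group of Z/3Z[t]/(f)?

|GF(3^5)^×| = 3^5 − 1 = 242. Prime factorization: 242 = 2·11^2.
f is primitive ⇔ t has order 242 in GF(3)[t]/(f), i.e. t^(242/q) ≠ 1 for each prime q | 242.
t^(121) mod f = 1
t^(22) mod f = t⁴ + t² + t + 2.
Since t^(121) = 1, the order of t divides 121 < 242; not primitive.

No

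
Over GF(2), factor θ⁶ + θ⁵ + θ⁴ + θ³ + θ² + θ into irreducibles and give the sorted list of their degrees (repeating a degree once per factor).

1, 1, 2, 2

Write f(θ) = θ⁶ + θ⁵ + θ⁴ + θ³ + θ² + θ.
Roots in GF(2): f(0) = 0 → root; f(1) = 0 → root.
Linear factors from roots: (θ), (θ + 1).
Complete factorization: f(θ) = (θ)·(θ + 1)·(θ² + θ + 1)^2.
Factor degrees with multiplicity: 1 + 1 + 2 + 2 = 6.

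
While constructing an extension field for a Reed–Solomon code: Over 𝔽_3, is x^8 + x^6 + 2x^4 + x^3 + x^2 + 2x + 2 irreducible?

Write h(x) = x^8 + x^6 + 2x^4 + x^3 + x^2 + 2x + 2.
Check for roots in 𝔽_3: h(0) = 2; h(1) = 1; h(2) = 1.
No roots, so no linear factors.
Monic irreducibles of degree 2 over GF(3): x^2 + 1, x^2 + x + 2, x^2 + 2x + 2.
None of them divide h (all give nonzero remainder).
Degree-3 irreducible divisors: test the 8 monic irreducibles of degree 3 over GF(3).
None of them divide h (all give nonzero remainder).
Degree-4 irreducible divisors: test the 18 monic irreducibles of degree 4 over GF(3).
None of them divide h (all give nonzero remainder).
No irreducible factor of degree ≤ 4 exists, so h is irreducible over GF(3).

Yes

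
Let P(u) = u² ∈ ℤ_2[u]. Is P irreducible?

No

Check for roots in ℤ_2: P(0) = 0 → root; P(1) = 1.
P(0) = 0, so (u) divides P(u); P is reducible.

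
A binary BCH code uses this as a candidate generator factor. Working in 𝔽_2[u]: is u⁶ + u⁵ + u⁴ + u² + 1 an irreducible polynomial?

Yes

Write P(u) = u⁶ + u⁵ + u⁴ + u² + 1.
Check for roots in 𝔽_2: P(0) = 1; P(1) = 1.
No roots, so no linear factors.
Monic irreducibles of degree 2 over GF(2): u² + u + 1.
None of them divide P (all give nonzero remainder).
Monic irreducibles of degree 3 over GF(2): u³ + u + 1, u³ + u² + 1.
None of them divide P (all give nonzero remainder).
No irreducible factor of degree ≤ 3 exists, so P is irreducible over GF(2).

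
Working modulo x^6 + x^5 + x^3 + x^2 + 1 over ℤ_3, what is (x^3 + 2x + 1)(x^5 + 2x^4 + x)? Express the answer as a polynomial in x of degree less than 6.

Multiply in ℤ_3[x]: (x^3 + 2x + 1)·(x^5 + 2x^4 + x) = x^8 + 2x^7 + 2x^6 + 2x^5 + 2x^2 + x.
Reduce using x^6 ≡ 2x^5 + 2x^3 + 2x^2 + 2 (mod x^6 + x^5 + x^3 + x^2 + 1).
Reduced: x^4 + x^3 + 2.

x^4 + x^3 + 2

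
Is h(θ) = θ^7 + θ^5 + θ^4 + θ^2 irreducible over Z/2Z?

Check for roots in Z/2Z: h(0) = 0 → root; h(1) = 0 → root.
h(0) = 0, so (θ) divides h(θ); h is reducible.

No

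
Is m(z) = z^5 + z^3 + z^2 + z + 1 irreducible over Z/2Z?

Yes

Check for roots in Z/2Z: m(0) = 1; m(1) = 1.
No roots, so no linear factors.
Monic irreducibles of degree 2 over GF(2): z^2 + z + 1.
None of them divide m (all give nonzero remainder).
No irreducible factor of degree ≤ 2 exists, so m is irreducible over GF(2).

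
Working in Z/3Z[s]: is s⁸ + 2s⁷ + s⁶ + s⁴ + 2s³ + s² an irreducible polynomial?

No

Write P(s) = s⁸ + 2s⁷ + s⁶ + s⁴ + 2s³ + s².
Check for roots in Z/3Z: P(0) = 0 → root; P(1) = 2; P(2) = 0 → root.
P(0) = 0, so (s) divides P(s); P is reducible.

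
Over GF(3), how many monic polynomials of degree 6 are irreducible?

116

By the necklace-counting formula, N_3(6) = (1/6) Σ_{d|6} μ(6/d)·3^d.
Divisors of 6: 1, 2, 3, 6; μ(6/d) for each: 1, -1, -1, 1.
Σ = 3^1 − 3^2 − 3^3 + 3^6 = 696.
N = 696/6 = 116.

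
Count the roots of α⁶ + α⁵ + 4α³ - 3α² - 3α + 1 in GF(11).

1

Write P(α) = α⁶ + α⁵ + 4α³ - 3α² - 3α + 1.
Evaluate at each of the 11 elements of GF(11):
P(0) = 1; P(1) = 1; P(2) = 1; P(3) = 0 → root; P(4) = 4; P(5) = 10; P(6) = 6; P(7) = 9; P(8) = 9; P(9) = 6; P(10) = 8.
Roots: {3}.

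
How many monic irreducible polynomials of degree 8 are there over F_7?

By the necklace-counting formula, N_7(8) = (1/8) Σ_{d|8} μ(8/d)·7^d.
Divisors of 8: 1, 2, 4, 8; μ(8/d) for each: 0, 0, -1, 1.
Σ = − 7^4 + 7^8 = 5762400.
N = 5762400/8 = 720300.

720300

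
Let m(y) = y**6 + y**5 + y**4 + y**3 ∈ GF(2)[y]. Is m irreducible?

No

Check for roots in GF(2): m(0) = 0 → root; m(1) = 0 → root.
m(0) = 0, so (y) divides m(y); m is reducible.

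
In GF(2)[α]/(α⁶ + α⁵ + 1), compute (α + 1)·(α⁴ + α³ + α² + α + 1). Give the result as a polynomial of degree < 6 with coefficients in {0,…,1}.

α^5 + 1

Multiply in GF(2)[α]: (α + 1)·(α⁴ + α³ + α² + α + 1) = α⁵ + 1.
Reduced: α⁵ + 1.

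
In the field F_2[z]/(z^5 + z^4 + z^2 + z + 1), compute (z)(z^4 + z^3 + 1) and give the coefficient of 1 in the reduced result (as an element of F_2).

Multiply in F_2[z]: (z)·(z^4 + z^3 + 1) = z^5 + z^4 + z.
Reduce using z^5 ≡ z^4 + z^2 + z + 1 (mod z^5 + z^4 + z^2 + z + 1).
Reduced: z^2 + 1.

1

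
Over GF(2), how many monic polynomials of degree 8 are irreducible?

The number of monic irreducibles of degree 8 over GF(2) is (1/8)·Σ_{d∣8} μ(8/d) 2^d.
Divisors of 8: 1, 2, 4, 8; μ(8/d) for each: 0, 0, -1, 1.
Σ = − 2^4 + 2^8 = 240.
N = 240/8 = 30.

30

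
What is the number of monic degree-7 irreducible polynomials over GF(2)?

The number of monic irreducibles of degree 7 over GF(2) is (1/7)·Σ_{d∣7} μ(7/d) 2^d.
Divisors of 7: 1, 7; μ(7/d) for each: -1, 1.
Σ = − 2^1 + 2^7 = 126.
N = 126/7 = 18.

18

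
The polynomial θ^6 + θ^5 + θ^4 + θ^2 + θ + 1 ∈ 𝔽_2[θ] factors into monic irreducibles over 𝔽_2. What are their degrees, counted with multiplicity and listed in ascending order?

1, 1, 1, 1, 2

Write f(θ) = θ^6 + θ^5 + θ^4 + θ^2 + θ + 1.
Roots in 𝔽_2: f(0) = 1; f(1) = 0 → root.
Linear factors from roots: (θ + 1).
Complete factorization: f(θ) = (θ + 1)^4·(θ^2 + θ + 1).
Factor degrees with multiplicity: 1 + 1 + 1 + 1 + 2 = 6.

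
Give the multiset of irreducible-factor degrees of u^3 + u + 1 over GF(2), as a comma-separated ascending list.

Write h(u) = u^3 + u + 1.
Roots in GF(2): h(0) = 1; h(1) = 1.
Complete factorization: h(u) = (u^3 + u + 1).
Factor degrees with multiplicity: 3 = 3.

3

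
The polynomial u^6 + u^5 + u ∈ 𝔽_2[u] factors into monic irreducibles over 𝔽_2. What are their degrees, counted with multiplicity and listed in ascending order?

Write g(u) = u^6 + u^5 + u.
Roots in 𝔽_2: g(0) = 0 → root; g(1) = 1.
Linear factors from roots: (u).
Complete factorization: g(u) = (u)·(u^2 + u + 1)·(u^3 + u + 1).
Factor degrees with multiplicity: 1 + 2 + 3 = 6.

1, 2, 3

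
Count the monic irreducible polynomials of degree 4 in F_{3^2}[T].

The number of monic irreducibles of degree 4 over GF(9) is (1/4)·Σ_{d∣4} μ(4/d) 9^d.
Divisors of 4: 1, 2, 4; μ(4/d) for each: 0, -1, 1.
Σ = − 9^2 + 9^4 = 6480.
N = 6480/4 = 1620.

1620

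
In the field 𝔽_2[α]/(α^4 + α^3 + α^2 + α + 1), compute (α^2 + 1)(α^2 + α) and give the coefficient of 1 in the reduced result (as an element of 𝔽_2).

1

Multiply in 𝔽_2[α]: (α^2 + 1)·(α^2 + α) = α^4 + α^3 + α^2 + α.
Reduce using α^4 ≡ α^3 + α^2 + α + 1 (mod α^4 + α^3 + α^2 + α + 1).
Reduced: 1.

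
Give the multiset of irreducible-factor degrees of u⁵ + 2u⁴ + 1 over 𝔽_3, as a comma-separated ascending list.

5

Write g(u) = u⁵ + 2u⁴ + 1.
Roots in 𝔽_3: g(0) = 1; g(1) = 1; g(2) = 2.
Complete factorization: g(u) = (u⁵ + 2u⁴ + 1).
Factor degrees with multiplicity: 5 = 5.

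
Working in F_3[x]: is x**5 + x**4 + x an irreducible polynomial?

Write m(x) = x**5 + x**4 + x.
Check for roots in F_3: m(0) = 0 → root; m(1) = 0 → root; m(2) = 2.
m(0) = 0, so (x) divides m(x); m is reducible.

No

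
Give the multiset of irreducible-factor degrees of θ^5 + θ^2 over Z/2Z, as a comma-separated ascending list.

1, 1, 1, 2

Write g(θ) = θ^5 + θ^2.
Roots in Z/2Z: g(0) = 0 → root; g(1) = 0 → root.
Linear factors from roots: (θ), (θ + 1).
Complete factorization: g(θ) = (θ + 1)·(θ)^2·(θ^2 + θ + 1).
Factor degrees with multiplicity: 1 + 1 + 1 + 2 = 5.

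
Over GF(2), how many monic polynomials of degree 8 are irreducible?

30

Gauss's count: N_{2}(8) = (1/8) Σ_{d|8} μ(8/d)·2^d.
Divisors of 8: 1, 2, 4, 8; μ(8/d) for each: 0, 0, -1, 1.
Σ = − 2^4 + 2^8 = 240.
N = 240/8 = 30.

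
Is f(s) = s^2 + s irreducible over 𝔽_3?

No

Check for roots in 𝔽_3: f(0) = 0 → root; f(1) = 2; f(2) = 0 → root.
f(0) = 0, so (s) divides f(s); f is reducible.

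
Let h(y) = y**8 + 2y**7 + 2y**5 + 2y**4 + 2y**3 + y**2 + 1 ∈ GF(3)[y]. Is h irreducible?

Yes

Check for roots in GF(3): h(0) = 1; h(1) = 2; h(2) = 2.
No roots, so no linear factors.
Monic irreducibles of degree 2 over GF(3): y**2 + 1, y**2 + y + 2, y**2 + 2y + 2.
None of them divide h (all give nonzero remainder).
Degree-3 irreducible divisors: test the 8 monic irreducibles of degree 3 over GF(3).
None of them divide h (all give nonzero remainder).
Degree-4 irreducible divisors: test the 18 monic irreducibles of degree 4 over GF(3).
None of them divide h (all give nonzero remainder).
No irreducible factor of degree ≤ 4 exists, so h is irreducible over GF(3).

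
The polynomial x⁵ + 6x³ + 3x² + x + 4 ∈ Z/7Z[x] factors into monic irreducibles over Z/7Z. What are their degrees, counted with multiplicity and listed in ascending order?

1, 4

Write h(x) = x⁵ + 6x³ + 3x² + x + 4.
Linear factors from roots: (x + 5).
Complete factorization: h(x) = (x + 5)·(x⁴ + 2x³ + 3x² + 2x + 5).
Factor degrees with multiplicity: 1 + 4 = 5.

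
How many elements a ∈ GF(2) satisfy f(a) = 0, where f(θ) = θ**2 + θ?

Evaluate at each of the 2 elements of GF(2):
f(0) = 0 → root; f(1) = 0 → root.
Roots: {0, 1}.

2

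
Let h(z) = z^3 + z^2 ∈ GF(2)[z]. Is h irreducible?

No

Check for roots in GF(2): h(0) = 0 → root; h(1) = 0 → root.
h(0) = 0, so (z) divides h(z); h is reducible.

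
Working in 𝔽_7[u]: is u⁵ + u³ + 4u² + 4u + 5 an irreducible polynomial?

Write m(u) = u⁵ + u³ + 4u² + 4u + 5.
Check for roots in 𝔽_7: m(0) = 5; m(1) = 1; m(2) = 6; m(3) = 1; m(4) = 4; m(5) = 1; m(6) = 3.
No roots, so no linear factors.
Degree-2 irreducible divisors: test the 21 monic irreducibles of degree 2 over GF(7).
None of them divide m (all give nonzero remainder).
No irreducible factor of degree ≤ 2 exists, so m is irreducible over GF(7).

Yes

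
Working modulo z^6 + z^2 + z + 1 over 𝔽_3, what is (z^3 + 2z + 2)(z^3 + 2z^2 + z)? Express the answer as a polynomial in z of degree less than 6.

2z^5 + 2z^2 + z + 2

Multiply in 𝔽_3[z]: (z^3 + 2z + 2)·(z^3 + 2z^2 + z) = z^6 + 2z^5 + 2z.
Reduce using z^6 ≡ 2z^2 + 2z + 2 (mod z^6 + z^2 + z + 1).
Reduced: 2z^5 + 2z^2 + z + 2.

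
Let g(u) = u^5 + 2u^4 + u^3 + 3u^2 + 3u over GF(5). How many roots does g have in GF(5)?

Evaluate at each of the 5 elements of GF(5):
g(0) = 0 → root; g(1) = 0 → root; g(2) = 0 → root; g(3) = 3; g(4) = 0 → root.
Roots: {0, 1, 2, 4}.

4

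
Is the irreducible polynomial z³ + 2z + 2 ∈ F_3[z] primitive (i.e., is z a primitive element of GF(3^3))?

No

Write f(z) = z³ + 2z + 2.
|GF(3^3)^×| = 3^3 − 1 = 26. Prime factorization: 26 = 2·13.
f is primitive ⇔ z has order 26 in GF(3)[z]/(f), i.e. z^(26/q) ≠ 1 for each prime q | 26.
z^(13) mod f = 1
z^(2) mod f = z².
Since z^(13) = 1, the order of z divides 13 < 26; not primitive.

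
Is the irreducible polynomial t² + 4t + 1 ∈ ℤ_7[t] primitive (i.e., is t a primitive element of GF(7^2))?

No

Write f(t) = t² + 4t + 1.
|GF(7^2)^×| = 7^2 − 1 = 48. Prime factorization: 48 = 2^4·3.
f is primitive ⇔ t has order 48 in GF(7)[t]/(f), i.e. t^(48/q) ≠ 1 for each prime q | 48.
t^(24) mod f = 1
t^(16) mod f = 1
Since t^(24) = 1, the order of t divides 24 < 48; not primitive.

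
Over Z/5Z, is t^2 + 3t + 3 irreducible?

Yes

Write P(t) = t^2 + 3t + 3.
Check for roots in Z/5Z: P(0) = 3; P(1) = 2; P(2) = 3; P(3) = 1; P(4) = 1.
No roots. A degree-2 polynomial over a field with no linear factor is irreducible.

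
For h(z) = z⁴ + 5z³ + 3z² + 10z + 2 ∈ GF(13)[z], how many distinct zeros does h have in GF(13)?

Evaluate at each of the 13 elements of GF(13):
h(0) = 2; h(1) = 8; h(2) = 12; h(3) = 2; h(4) = 3; h(5) = 12; h(6) = 11; h(7) = 6; h(8) = 1; h(9) = 11; h(10) = 10; h(11) = 9; h(12) = 4.
No element is a root.

0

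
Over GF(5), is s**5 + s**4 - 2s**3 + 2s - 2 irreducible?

Write h(s) = s**5 + s**4 - 2s**3 + 2s - 2.
Check for roots in GF(5): h(0) = 3; h(1) = 0 → root; h(2) = 4; h(3) = 4; h(4) = 3.
h(1) = 0, so (s − 1) divides h(s); h is reducible.

No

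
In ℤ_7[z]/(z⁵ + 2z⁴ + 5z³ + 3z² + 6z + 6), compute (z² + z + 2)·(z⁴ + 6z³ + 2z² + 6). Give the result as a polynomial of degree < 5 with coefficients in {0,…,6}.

Multiply in ℤ_7[z]: (z² + z + 2)·(z⁴ + 6z³ + 2z² + 6) = z⁶ + 3z⁴ + 3z² + 6z + 5.
Reduce using z⁵ ≡ 5z⁴ + 2z³ + 4z² + z + 1 (mod z⁵ + 2z⁴ + 5z³ + 3z² + 6z + 6).
Reduced: 2z⁴ + 3z² + 5z + 3.

2z^4 + 3z^2 + 5z + 3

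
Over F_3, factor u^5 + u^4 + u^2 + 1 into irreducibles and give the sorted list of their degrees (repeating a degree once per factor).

5

Write h(u) = u^5 + u^4 + u^2 + 1.
Roots in F_3: h(0) = 1; h(1) = 1; h(2) = 2.
Complete factorization: h(u) = (u^5 + u^4 + u^2 + 1).
Factor degrees with multiplicity: 5 = 5.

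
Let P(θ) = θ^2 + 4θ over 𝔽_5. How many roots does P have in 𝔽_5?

Evaluate at each of the 5 elements of 𝔽_5:
P(0) = 0 → root; P(1) = 0 → root; P(2) = 2; P(3) = 1; P(4) = 2.
Roots: {0, 1}.

2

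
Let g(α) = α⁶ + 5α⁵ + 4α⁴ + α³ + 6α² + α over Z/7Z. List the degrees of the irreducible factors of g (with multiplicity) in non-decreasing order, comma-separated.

1, 1, 1, 3

Linear factors from roots: (α), (α + 5), (α + 4).
Complete factorization: g(α) = (α)·(α + 4)·(α + 5)·(α³ + 3α² + 6α + 6).
Factor degrees with multiplicity: 1 + 1 + 1 + 3 = 6.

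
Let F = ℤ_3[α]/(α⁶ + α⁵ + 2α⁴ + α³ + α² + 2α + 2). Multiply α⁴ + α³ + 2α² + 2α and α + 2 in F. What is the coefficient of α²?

0

Multiply in ℤ_3[α]: (α⁴ + α³ + 2α² + 2α)·(α + 2) = α⁵ + α³ + α.
Reduced: α⁵ + α³ + α.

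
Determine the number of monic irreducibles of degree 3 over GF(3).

x^(3^3) − x is the product of all monic irreducibles of degree dividing 3; Möbius inversion gives N = (1/3) Σ μ(3/d)·3^d.
Divisors of 3: 1, 3; μ(3/d) for each: -1, 1.
Σ = − 3^1 + 3^3 = 24.
N = 24/3 = 8.

8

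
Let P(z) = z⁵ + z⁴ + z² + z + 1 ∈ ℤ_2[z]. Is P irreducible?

Check for roots in ℤ_2: P(0) = 1; P(1) = 1.
No roots, so no linear factors.
Monic irreducibles of degree 2 over GF(2): z² + z + 1.
None of them divide P (all give nonzero remainder).
No irreducible factor of degree ≤ 2 exists, so P is irreducible over GF(2).

Yes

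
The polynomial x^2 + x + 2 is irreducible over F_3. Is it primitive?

Write f(x) = x^2 + x + 2.
|GF(3^2)^×| = 3^2 − 1 = 8. Prime factorization: 8 = 2^3.
f is primitive ⇔ x has order 8 in GF(3)[x]/(f), i.e. x^(8/q) ≠ 1 for each prime q | 8.
x^(4) mod f = 2.
None equal 1, so x has full order 8; f is primitive.

Yes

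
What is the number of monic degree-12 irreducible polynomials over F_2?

335

The number of monic irreducibles of degree 12 over GF(2) is (1/12)·Σ_{d∣12} μ(12/d) 2^d.
Divisors of 12: 1, 2, 3, 4, 6, 12; μ(12/d) for each: 0, 1, 0, -1, -1, 1.
Σ = 2^2 − 2^4 − 2^6 + 2^12 = 4020.
N = 4020/12 = 335.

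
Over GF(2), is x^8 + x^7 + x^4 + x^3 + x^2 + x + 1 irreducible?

Yes

Write f(x) = x^8 + x^7 + x^4 + x^3 + x^2 + x + 1.
Check for roots in GF(2): f(0) = 1; f(1) = 1.
No roots, so no linear factors.
Monic irreducibles of degree 2 over GF(2): x^2 + x + 1.
None of them divide f (all give nonzero remainder).
Monic irreducibles of degree 3 over GF(2): x^3 + x + 1, x^3 + x^2 + 1.
None of them divide f (all give nonzero remainder).
Monic irreducibles of degree 4 over GF(2): x^4 + x + 1, x^4 + x^3 + 1, x^4 + x^3 + x^2 + x + 1.
None of them divide f (all give nonzero remainder).
No irreducible factor of degree ≤ 4 exists, so f is irreducible over GF(2).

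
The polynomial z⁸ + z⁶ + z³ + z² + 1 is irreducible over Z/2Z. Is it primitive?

Yes

Write f(z) = z⁸ + z⁶ + z³ + z² + 1.
|GF(2^8)^×| = 2^8 − 1 = 255. Prime factorization: 255 = 3·5·17.
f is primitive ⇔ z has order 255 in GF(2)[z]/(f), i.e. z^(255/q) ≠ 1 for each prime q | 255.
z^(85) mod f = z⁴ + z³ + z².
z^(51) mod f = z⁷ + z⁵.
z^(15) mod f = z⁶ + z⁵ + z⁴ + z³ + z².
None equal 1, so z has full order 255; f is primitive.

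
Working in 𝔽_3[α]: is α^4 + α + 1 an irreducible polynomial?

Write h(α) = α^4 + α + 1.
Check for roots in 𝔽_3: h(0) = 1; h(1) = 0 → root; h(2) = 1.
h(1) = 0, so (α − 1) divides h(α); h is reducible.

No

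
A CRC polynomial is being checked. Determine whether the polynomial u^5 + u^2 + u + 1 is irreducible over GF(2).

No

Write f(u) = u^5 + u^2 + u + 1.
Check for roots in GF(2): f(0) = 1; f(1) = 0 → root.
f(1) = 0, so (u − 1) divides f(u); f is reducible.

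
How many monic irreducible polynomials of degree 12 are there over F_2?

Gauss's count: N_{2}(12) = (1/12) Σ_{d|12} μ(12/d)·2^d.
Divisors of 12: 1, 2, 3, 4, 6, 12; μ(12/d) for each: 0, 1, 0, -1, -1, 1.
Σ = 2^2 − 2^4 − 2^6 + 2^12 = 4020.
N = 4020/12 = 335.

335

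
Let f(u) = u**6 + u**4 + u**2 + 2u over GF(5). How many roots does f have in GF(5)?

Evaluate at each of the 5 elements of GF(5):
f(0) = 0 → root; f(1) = 0 → root; f(2) = 3; f(3) = 0 → root; f(4) = 1.
Roots: {0, 1, 3}.

3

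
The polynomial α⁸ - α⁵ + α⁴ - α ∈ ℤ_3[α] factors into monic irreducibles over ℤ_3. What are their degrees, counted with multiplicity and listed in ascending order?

1, 1, 1, 1, 2, 2

Write g(α) = α⁸ - α⁵ + α⁴ - α.
Roots in ℤ_3: g(0) = 0 → root; g(1) = 0 → root; g(2) = 1.
Linear factors from roots: (α), (α - 1).
Complete factorization: g(α) = (α)·(α - 1)^3·(α² + α - 1)·(α² - α - 1).
Factor degrees with multiplicity: 1 + 1 + 1 + 1 + 2 + 2 = 8.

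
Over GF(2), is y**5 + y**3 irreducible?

No

Write m(y) = y**5 + y**3.
Check for roots in GF(2): m(0) = 0 → root; m(1) = 0 → root.
m(0) = 0, so (y) divides m(y); m is reducible.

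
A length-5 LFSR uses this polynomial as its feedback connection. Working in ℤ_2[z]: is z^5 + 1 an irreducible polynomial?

No

Write f(z) = z^5 + 1.
Check for roots in ℤ_2: f(0) = 1; f(1) = 0 → root.
f(1) = 0, so (z − 1) divides f(z); f is reducible.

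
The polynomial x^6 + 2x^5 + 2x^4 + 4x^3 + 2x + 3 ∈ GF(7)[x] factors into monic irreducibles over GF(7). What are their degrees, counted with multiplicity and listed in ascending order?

Write g(x) = x^6 + 2x^5 + 2x^4 + 4x^3 + 2x + 3.
Linear factors from roots: (x + 6), (x + 3).
Complete factorization: g(x) = (x + 3)·(x + 6)·(x^2 + 3x + 1)·(x^2 + 4x + 6).
Factor degrees with multiplicity: 1 + 1 + 2 + 2 = 6.

1, 1, 2, 2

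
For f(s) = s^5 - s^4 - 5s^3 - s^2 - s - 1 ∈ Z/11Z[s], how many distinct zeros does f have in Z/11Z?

Evaluate at each of the 11 elements of Z/11Z:
f(0) = 10; f(1) = 3; f(2) = 2; f(3) = 3; f(4) = 9; f(5) = 7; f(6) = 0 → root; f(7) = 6; f(8) = 2; f(9) = 0 → root; f(10) = 2.
Roots: {6, 9}.

2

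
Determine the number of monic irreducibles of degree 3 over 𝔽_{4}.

Gauss's count: N_{4}(3) = (1/3) Σ_{d|3} μ(3/d)·4^d.
Divisors of 3: 1, 3; μ(3/d) for each: -1, 1.
Σ = − 4^1 + 4^3 = 60.
N = 60/3 = 20.

20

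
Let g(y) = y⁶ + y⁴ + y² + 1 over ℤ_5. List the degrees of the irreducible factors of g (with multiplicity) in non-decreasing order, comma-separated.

1, 1, 2, 2

Roots in ℤ_5: g(0) = 1; g(1) = 4; g(2) = 0 → root; g(3) = 0 → root; g(4) = 4.
Linear factors from roots: (y - 2), (y + 2).
Complete factorization: g(y) = (y + 2)·(y - 2)·(y² + 2)·(y² - 2).
Factor degrees with multiplicity: 1 + 1 + 2 + 2 = 6.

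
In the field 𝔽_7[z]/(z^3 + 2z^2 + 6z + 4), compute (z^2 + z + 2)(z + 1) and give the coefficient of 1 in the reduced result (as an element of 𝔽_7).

Multiply in 𝔽_7[z]: (z^2 + z + 2)·(z + 1) = z^3 + 2z^2 + 3z + 2.
Reduce using z^3 ≡ 5z^2 + z + 3 (mod z^3 + 2z^2 + 6z + 4).
Reduced: 4z + 5.

5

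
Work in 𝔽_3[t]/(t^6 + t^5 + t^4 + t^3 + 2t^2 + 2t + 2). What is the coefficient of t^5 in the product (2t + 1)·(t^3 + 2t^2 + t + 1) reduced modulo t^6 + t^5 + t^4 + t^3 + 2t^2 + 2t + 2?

Multiply in 𝔽_3[t]: (2t + 1)·(t^3 + 2t^2 + t + 1) = 2t^4 + 2t^3 + t^2 + 1.
Reduced: 2t^4 + 2t^3 + t^2 + 1.

0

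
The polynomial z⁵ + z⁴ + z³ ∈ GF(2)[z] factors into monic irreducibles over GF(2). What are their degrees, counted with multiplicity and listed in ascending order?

Write f(z) = z⁵ + z⁴ + z³.
Roots in GF(2): f(0) = 0 → root; f(1) = 1.
Linear factors from roots: (z).
Complete factorization: f(z) = (z)^3·(z² + z + 1).
Factor degrees with multiplicity: 1 + 1 + 1 + 2 = 5.

1, 1, 1, 2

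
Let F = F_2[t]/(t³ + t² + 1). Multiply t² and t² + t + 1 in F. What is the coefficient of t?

1

Multiply in F_2[t]: (t²)·(t² + t + 1) = t⁴ + t³ + t².
Reduce using t³ ≡ t² + 1 (mod t³ + t² + 1).
Reduced: t² + t.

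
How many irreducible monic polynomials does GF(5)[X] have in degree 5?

624

Gauss's count: N_{5}(5) = (1/5) Σ_{d|5} μ(5/d)·5^d.
Divisors of 5: 1, 5; μ(5/d) for each: -1, 1.
Σ = − 5^1 + 5^5 = 3120.
N = 3120/5 = 624.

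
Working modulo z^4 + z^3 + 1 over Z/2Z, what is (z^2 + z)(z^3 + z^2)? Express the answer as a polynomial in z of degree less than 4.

z + 1

Multiply in Z/2Z[z]: (z^2 + z)·(z^3 + z^2) = z^5 + z^3.
Reduce using z^4 ≡ z^3 + 1 (mod z^4 + z^3 + 1).
Reduced: z + 1.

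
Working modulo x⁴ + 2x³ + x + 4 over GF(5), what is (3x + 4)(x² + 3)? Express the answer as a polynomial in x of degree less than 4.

3x^3 + 4x^2 + 4x + 2

Multiply in GF(5)[x]: (3x + 4)·(x² + 3) = 3x³ + 4x² + 4x + 2.
Reduced: 3x³ + 4x² + 4x + 2.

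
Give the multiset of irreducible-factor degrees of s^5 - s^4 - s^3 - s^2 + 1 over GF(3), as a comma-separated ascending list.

Write h(s) = s^5 - s^4 - s^3 - s^2 + 1.
Roots in GF(3): h(0) = 1; h(1) = 2; h(2) = 2.
Complete factorization: h(s) = (s^5 - s^4 - s^3 - s^2 + 1).
Factor degrees with multiplicity: 5 = 5.

5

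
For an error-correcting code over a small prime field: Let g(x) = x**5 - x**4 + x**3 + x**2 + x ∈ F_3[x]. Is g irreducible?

No

Check for roots in F_3: g(0) = 0 → root; g(1) = 0 → root; g(2) = 0 → root.
g(0) = 0, so (x) divides g(x); g is reducible.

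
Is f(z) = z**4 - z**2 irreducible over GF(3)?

No

Check for roots in GF(3): f(0) = 0 → root; f(1) = 0 → root; f(2) = 0 → root.
f(0) = 0, so (z) divides f(z); f is reducible.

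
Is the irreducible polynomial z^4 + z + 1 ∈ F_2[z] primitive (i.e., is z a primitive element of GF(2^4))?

Write f(z) = z^4 + z + 1.
|GF(2^4)^×| = 2^4 − 1 = 15. Prime factorization: 15 = 3·5.
f is primitive ⇔ z has order 15 in GF(2)[z]/(f), i.e. z^(15/q) ≠ 1 for each prime q | 15.
z^(5) mod f = z^2 + z.
z^(3) mod f = z^3.
None equal 1, so z has full order 15; f is primitive.

Yes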